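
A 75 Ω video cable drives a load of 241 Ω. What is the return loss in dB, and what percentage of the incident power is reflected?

Γ = (241 − 75)/(241 + 75) = 0.525
RL = −20·log₁₀(0.525) = 5.59 dB
P_refl/P_inc = |Γ|² = 0.276

RL ≈ 5.59 dB; 27.6% of incident power reflected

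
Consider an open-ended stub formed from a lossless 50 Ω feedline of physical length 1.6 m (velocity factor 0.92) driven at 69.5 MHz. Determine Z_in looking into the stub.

Z_in ≈ +j71.5 Ω

λ = v/f = 0.92·c / 69.5 MHz = 3.97 m
βl = 2π·l/λ = 2π × 0.403 = 145°
tan(βl) = -0.699
For an open-ended stub, Z_in = −jZ_0·cot(βl) = −jZ_0/tan(βl)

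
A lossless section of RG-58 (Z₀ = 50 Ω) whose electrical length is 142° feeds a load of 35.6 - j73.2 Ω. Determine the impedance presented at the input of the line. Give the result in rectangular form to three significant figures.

Z_in ≈ 174 + j109 Ω

tan(βl) = tan(142°) = -0.781
Z_in = Z_0·(Z_L + jZ_0·tanβl)/(Z_0 + jZ_L·tanβl)
     = 50·(35.6 − j112)/(-7.19 − j27.8)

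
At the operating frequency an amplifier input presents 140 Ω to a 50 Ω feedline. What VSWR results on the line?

VSWR ≈ 2.8

For a purely resistive load, VSWR = R_L/Z_0 or Z_0/R_L (whichever > 1) = 140/50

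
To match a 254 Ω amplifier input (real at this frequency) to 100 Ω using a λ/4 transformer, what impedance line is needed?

Z_qwt ≈ 159 Ω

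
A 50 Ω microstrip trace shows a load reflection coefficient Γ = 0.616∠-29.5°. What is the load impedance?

Z_L ≈ 101 − j98.7 Ω

Z_L = Z_0·(1 + Γ)/(1 − Γ) = 50·(1.54 − j0.303)/(0.464 + j0.303)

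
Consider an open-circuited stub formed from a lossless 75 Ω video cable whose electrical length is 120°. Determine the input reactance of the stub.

tan(βl) = -1.73
For an open-circuited stub, Z_in = −jZ_0·cot(βl) = −jZ_0/tan(βl)

X_in ≈ 43.3 Ω (inductive)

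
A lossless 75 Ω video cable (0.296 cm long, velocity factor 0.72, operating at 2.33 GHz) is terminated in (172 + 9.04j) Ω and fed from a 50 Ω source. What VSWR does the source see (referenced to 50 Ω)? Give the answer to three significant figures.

VSWR ≈ 3.4

λ = v/f = 0.72·c / 2.33 GHz = 0.0927 m
βl = 2π·l/λ = 2π × 0.0319 = 11.5°
tan(βl) = 0.203
Z_in = Z_0·(Z_L + jZ_0·tanβl)/(Z_0 + jZ_L·tanβl) = 153 − j48.3 Ω
Γ_s = (Z_in − Z_s)/(Z_in + Z_s) = (103 − j48.3)/(203 − j48.3), |Γ_s| = 0.546
VSWR = (1 + |Γ_s|)/(1 − |Γ_s|)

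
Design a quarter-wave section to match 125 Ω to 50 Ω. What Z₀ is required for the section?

Z_qwt = √(Z_0·R_L) = √(50 × 125) = √6250

Z_qwt ≈ 79.1 Ω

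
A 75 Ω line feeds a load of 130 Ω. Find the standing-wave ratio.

VSWR ≈ 1.73

Γ = (130 − 75)/(130 + 75) = 0.268
VSWR = (1 + 0.268)/(1 − 0.268)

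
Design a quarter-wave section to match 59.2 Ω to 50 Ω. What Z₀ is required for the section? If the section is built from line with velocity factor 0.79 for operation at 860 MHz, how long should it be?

Z_qwt ≈ 54.4 Ω; length ≈ 6.89 cm

Z_qwt = √(Z_0·R_L) = √(50 × 59.2) = √2960
λ = 0.79·c/f = 0.276 m, so l = λ/4 = 0.0689 m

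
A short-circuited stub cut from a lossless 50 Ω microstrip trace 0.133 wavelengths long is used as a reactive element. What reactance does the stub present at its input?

X_in ≈ 55.3 Ω (inductive)

βl = 2π × 0.133 = 47.9°
tan(βl) = 1.11
For a short-circuited stub, Z_in = jZ_0·tan(βl)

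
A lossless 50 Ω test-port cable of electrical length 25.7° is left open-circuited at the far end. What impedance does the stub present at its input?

Z_in ≈ −j104 Ω

tan(βl) = 0.481
For an open-circuited stub, Z_in = −jZ_0·cot(βl) = −jZ_0/tan(βl)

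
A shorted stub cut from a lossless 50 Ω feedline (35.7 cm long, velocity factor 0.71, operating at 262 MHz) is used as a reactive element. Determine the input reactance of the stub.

λ = v/f = 0.71·c / 262 MHz = 0.813 m
βl = 2π·l/λ = 2π × 0.439 = 158°
tan(βl) = -0.402
For a shorted stub, Z_in = jZ_0·tan(βl)

X_in ≈ -20.1 Ω (capacitive)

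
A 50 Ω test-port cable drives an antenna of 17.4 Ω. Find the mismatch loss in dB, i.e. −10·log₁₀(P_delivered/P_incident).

mismatch loss ≈ 1.16 dB

Γ = (17.4 − 50)/(17.4 + 50) = -0.484
|Γ|² = 0.234, so P_del/P_inc = 1 − |Γ|² = 0.766
ML = −10·log₁₀(1 − |Γ|²)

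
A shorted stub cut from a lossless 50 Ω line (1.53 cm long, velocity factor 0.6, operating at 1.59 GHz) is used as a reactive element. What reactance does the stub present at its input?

λ = v/f = 0.6·c / 1.59 GHz = 0.113 m
βl = 2π·l/λ = 2π × 0.135 = 48.7°
tan(βl) = 1.14
For a shorted stub, Z_in = jZ_0·tan(βl)

X_in ≈ 56.8 Ω (inductive)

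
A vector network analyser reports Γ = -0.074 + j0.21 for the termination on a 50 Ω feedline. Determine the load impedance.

Z_L ≈ 39.7 + j17.5 Ω

Z_L = Z_0·(1 + Γ)/(1 − Γ) = 50·(0.926 + j0.21)/(1.07 − j0.21)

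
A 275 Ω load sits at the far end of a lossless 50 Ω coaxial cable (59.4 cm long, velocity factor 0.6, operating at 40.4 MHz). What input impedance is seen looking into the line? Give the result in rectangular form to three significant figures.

Z_in ≈ 16 − j42.4 Ω

λ = v/f = 0.6·c / 40.4 MHz = 4.46 m
βl = 2π·l/λ = 2π × 0.133 = 48°
tan(βl) = tan(48°) = 1.11
Z_in = Z_0·(Z_L + jZ_0·tanβl)/(Z_0 + jZ_L·tanβl)
     = 50·(275 + j55.5)/(50 + j305)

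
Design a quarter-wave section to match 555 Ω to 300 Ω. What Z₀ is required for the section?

Z_qwt = √(Z_0·R_L) = √(300 × 555) = √166500

Z_qwt ≈ 408 Ω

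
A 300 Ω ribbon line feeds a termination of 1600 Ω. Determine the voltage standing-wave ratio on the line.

VSWR ≈ 5.33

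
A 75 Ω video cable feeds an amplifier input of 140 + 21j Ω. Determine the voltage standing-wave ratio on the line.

Γ = (Z_L − Z_0)/(Z_L + Z_0) = (65 + j21)/(215 + j21)
|Γ| = 68.3/216 = 0.316
VSWR = (1 + |Γ|)/(1 − |Γ|) = 1.32/0.684

VSWR ≈ 1.92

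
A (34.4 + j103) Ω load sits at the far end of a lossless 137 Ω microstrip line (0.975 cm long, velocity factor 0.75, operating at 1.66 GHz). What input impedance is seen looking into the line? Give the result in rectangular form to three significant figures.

λ = v/f = 0.75·c / 1.66 GHz = 0.136 m
βl = 2π·l/λ = 2π × 0.0719 = 25.9°
tan(βl) = tan(25.9°) = 0.485
Z_in = Z_0·(Z_L + jZ_0·tanβl)/(Z_0 + jZ_L·tanβl)
     = 137·(34.4 + j170)/(87 + j16.7)

Z_in ≈ 102 + j247 Ω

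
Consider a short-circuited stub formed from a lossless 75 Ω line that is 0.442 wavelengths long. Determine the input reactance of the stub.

X_in ≈ -28.6 Ω (capacitive)

βl = 2π × 0.442 = 159°
tan(βl) = -0.381
For a short-circuited stub, Z_in = jZ_0·tan(βl)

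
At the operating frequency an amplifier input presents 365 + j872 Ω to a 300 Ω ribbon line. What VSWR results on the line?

Γ = (Z_L − Z_0)/(Z_L + Z_0) = (65 + j872)/(665 + j872)
|Γ| = 874/1100 = 0.797
VSWR = (1 + |Γ|)/(1 − |Γ|) = 1.8/0.203

VSWR ≈ 8.87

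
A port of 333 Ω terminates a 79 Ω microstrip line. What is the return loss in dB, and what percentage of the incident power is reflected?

RL ≈ 4.2 dB; 38% of incident power reflected

Γ = (333 − 79)/(333 + 79) = 0.617
RL = −20·log₁₀(0.617) = 4.2 dB
P_refl/P_inc = |Γ|² = 0.38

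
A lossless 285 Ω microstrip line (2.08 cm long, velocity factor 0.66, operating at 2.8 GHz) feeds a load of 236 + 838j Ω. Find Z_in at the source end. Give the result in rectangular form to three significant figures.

Z_in ≈ 23 − j8.49 Ω

λ = v/f = 0.66·c / 2.8 GHz = 0.0707 m
βl = 2π·l/λ = 2π × 0.294 = 106°
tan(βl) = tan(106°) = -3.51
Z_in = Z_0·(Z_L + jZ_0·tanβl)/(Z_0 + jZ_L·tanβl)
     = 285·(236 − j163)/(3230 − j829)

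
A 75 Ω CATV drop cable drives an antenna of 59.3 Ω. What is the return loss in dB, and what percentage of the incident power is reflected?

Γ = (59.3 − 75)/(59.3 + 75) = -0.117
RL = −20·log₁₀(0.117) = 18.6 dB
P_refl/P_inc = |Γ|² = 0.0137

RL ≈ 18.6 dB; 1.37% of incident power reflected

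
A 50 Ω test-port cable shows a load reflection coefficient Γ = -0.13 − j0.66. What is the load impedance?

Z_L = Z_0·(1 + Γ)/(1 − Γ) = 50·(0.87 − j0.66)/(1.13 + j0.66)

Z_L ≈ 16 − j38.5 Ω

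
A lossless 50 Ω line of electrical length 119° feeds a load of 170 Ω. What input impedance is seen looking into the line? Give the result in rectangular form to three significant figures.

tan(βl) = tan(119°) = -1.8
Z_in = Z_0·(Z_L + jZ_0·tanβl)/(Z_0 + jZ_L·tanβl)
     = 50·(170 − j90.2)/(50 − j307)

Z_in ≈ 18.7 + j24.7 Ω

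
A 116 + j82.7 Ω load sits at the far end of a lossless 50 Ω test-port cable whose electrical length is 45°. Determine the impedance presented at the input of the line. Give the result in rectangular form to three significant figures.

Z_in ≈ 39.9 − j61.3 Ω

tan(βl) = tan(45°) = 1
Z_in = Z_0·(Z_L + jZ_0·tanβl)/(Z_0 + jZ_L·tanβl)
     = 50·(116 + j133)/(-32.7 + j116)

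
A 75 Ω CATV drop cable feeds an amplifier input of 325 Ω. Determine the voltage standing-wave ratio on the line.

VSWR ≈ 4.33

For a purely resistive load, VSWR = R_L/Z_0 or Z_0/R_L (whichever > 1) = 325/75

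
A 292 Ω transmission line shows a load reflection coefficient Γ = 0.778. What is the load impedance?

Z_L ≈ 2340 Ω

Z_L = Z_0·(1 + Γ)/(1 − Γ) = 292·(1.78)/(0.222)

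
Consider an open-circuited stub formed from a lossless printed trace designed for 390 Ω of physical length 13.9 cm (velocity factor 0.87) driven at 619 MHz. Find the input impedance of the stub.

Z_in ≈ +j213 Ω

λ = v/f = 0.87·c / 619 MHz = 0.422 m
βl = 2π·l/λ = 2π × 0.33 = 119°
tan(βl) = -1.83
For an open-circuited stub, Z_in = −jZ_0·cot(βl) = −jZ_0/tan(βl)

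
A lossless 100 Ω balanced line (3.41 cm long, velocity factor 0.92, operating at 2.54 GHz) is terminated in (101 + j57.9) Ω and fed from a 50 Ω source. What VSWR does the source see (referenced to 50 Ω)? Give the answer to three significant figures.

VSWR ≈ 1.4

λ = v/f = 0.92·c / 2.54 GHz = 0.109 m
βl = 2π·l/λ = 2π × 0.314 = 113°
tan(βl) = -2.36
Z_in = Z_0·(Z_L + jZ_0·tanβl)/(Z_0 + jZ_L·tanβl) = 58.8 − j16 Ω
Γ_s = (Z_in − Z_s)/(Z_in + Z_s) = (8.81 − j16)/(109 − j16), |Γ_s| = 0.166
VSWR = (1 + |Γ_s|)/(1 − |Γ_s|)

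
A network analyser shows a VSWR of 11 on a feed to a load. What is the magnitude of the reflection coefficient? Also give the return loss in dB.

|Γ| ≈ 0.833; return loss ≈ 1.58 dB

|Γ| = (S − 1)/(S + 1) = (11 − 1)/(11 + 1) = 10/12
RL = −20·log₁₀|Γ| = −20·log₁₀(0.833)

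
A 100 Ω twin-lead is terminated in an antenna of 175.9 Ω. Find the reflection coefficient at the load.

Γ = 0.275

Γ = (Z_L − Z_0)/(Z_L + Z_0) = (175.9 − 100)/(175.9 + 100) = 75.9/275.9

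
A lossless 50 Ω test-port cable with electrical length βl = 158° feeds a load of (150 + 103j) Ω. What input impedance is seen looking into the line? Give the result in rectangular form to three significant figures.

tan(βl) = tan(158°) = -0.404
Z_in = Z_0·(Z_L + jZ_0·tanβl)/(Z_0 + jZ_L·tanβl)
     = 50·(150 + j82.8)/(91.6 − j60.6)

Z_in ≈ 36.2 + j69.1 Ω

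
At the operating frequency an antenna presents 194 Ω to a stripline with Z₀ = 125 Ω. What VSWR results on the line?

VSWR ≈ 1.55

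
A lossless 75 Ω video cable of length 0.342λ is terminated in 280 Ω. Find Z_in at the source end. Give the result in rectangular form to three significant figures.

βl = 2π × 0.342 = 123°
tan(βl) = tan(123°) = -1.53
Z_in = Z_0·(Z_L + jZ_0·tanβl)/(Z_0 + jZ_L·tanβl)
     = 75·(280 − j115)/(75 − j429)

Z_in ≈ 27.8 + j44.1 Ω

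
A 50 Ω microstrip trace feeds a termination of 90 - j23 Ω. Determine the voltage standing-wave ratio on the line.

VSWR ≈ 1.96

Γ = (Z_L − Z_0)/(Z_L + Z_0) = (40 − j23)/(140 − j23)
|Γ| = 46.1/142 = 0.325
VSWR = (1 + |Γ|)/(1 − |Γ|) = 1.33/0.675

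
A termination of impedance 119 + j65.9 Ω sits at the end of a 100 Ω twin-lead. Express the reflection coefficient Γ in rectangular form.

Γ ≈ 0.163 + j0.252

Γ = (Z_L − Z_0)/(Z_L + Z_0) = (19 + j65.9)/(219 + j65.9)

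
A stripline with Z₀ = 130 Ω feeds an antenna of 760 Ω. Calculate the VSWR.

Γ = (760 − 130)/(760 + 130) = 0.708
VSWR = (1 + 0.708)/(1 − 0.708)

VSWR ≈ 5.85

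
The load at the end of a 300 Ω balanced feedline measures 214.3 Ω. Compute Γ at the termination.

Γ = -0.167

Γ = (Z_L − Z_0)/(Z_L + Z_0) = (214.3 − 300)/(214.3 + 300) = -85.7/514.3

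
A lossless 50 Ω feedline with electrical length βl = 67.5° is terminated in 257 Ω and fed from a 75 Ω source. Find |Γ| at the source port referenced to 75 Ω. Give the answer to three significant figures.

|Γ| ≈ 0.753

tan(βl) = 2.41
Z_in = Z_0·(Z_L + jZ_0·tanβl)/(Z_0 + jZ_L·tanβl) = 11.3 − j19.8 Ω
Γ_s = (Z_in − Z_s)/(Z_in + Z_s) = (-63.7 − j19.8)/(86.3 − j19.8), |Γ_s| = 0.753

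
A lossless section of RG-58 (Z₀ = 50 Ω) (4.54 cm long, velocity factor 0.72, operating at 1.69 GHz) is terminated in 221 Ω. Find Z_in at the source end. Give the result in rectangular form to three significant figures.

Z_in ≈ 17.6 + j35.8 Ω

λ = v/f = 0.72·c / 1.69 GHz = 0.128 m
βl = 2π·l/λ = 2π × 0.355 = 128°
tan(βl) = tan(128°) = -1.29
Z_in = Z_0·(Z_L + jZ_0·tanβl)/(Z_0 + jZ_L·tanβl)
     = 50·(221 − j64.3)/(50 − j284)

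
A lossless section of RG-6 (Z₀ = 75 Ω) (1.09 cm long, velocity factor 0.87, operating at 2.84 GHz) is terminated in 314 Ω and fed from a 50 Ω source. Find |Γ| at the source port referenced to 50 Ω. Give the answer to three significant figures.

|Γ| ≈ 0.65

λ = v/f = 0.87·c / 2.84 GHz = 0.0919 m
βl = 2π·l/λ = 2π × 0.119 = 42.7°
tan(βl) = 0.923
Z_in = Z_0·(Z_L + jZ_0·tanβl)/(Z_0 + jZ_L·tanβl) = 36.5 − j71.8 Ω
Γ_s = (Z_in − Z_s)/(Z_in + Z_s) = (-13.5 − j71.8)/(86.5 − j71.8), |Γ_s| = 0.65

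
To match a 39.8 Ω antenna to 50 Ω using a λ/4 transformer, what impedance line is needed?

Z_qwt ≈ 44.6 Ω

Z_qwt = √(Z_0·R_L) = √(50 × 39.8) = √1990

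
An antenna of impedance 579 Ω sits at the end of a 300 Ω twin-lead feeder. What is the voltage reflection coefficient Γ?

Γ = (Z_L − Z_0)/(Z_L + Z_0) = (579 − 300)/(579 + 300) = 279/879

Γ = 0.317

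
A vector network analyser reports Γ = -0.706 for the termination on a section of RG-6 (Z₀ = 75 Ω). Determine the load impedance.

Z_L = Z_0·(1 + Γ)/(1 − Γ) = 75·(0.294)/(1.71)

Z_L ≈ 12.9 Ω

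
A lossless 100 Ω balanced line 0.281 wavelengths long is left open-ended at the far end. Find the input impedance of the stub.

βl = 2π × 0.281 = 101°
tan(βl) = -5.07
For an open-ended stub, Z_in = −jZ_0·cot(βl) = −jZ_0/tan(βl)

Z_in ≈ +j19.7 Ω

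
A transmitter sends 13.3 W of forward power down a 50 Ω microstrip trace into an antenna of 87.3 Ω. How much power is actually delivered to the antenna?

P_delivered ≈ 12.3 W

Γ = (87.3 − 50)/(87.3 + 50) = 0.272
|Γ|² = 0.0738
P_refl = |Γ|²·P_inc = 0.982 W, P_del = (1 − |Γ|²)·P_inc = 12.3 W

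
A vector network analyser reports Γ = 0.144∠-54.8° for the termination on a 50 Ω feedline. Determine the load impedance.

Z_L ≈ 57.3 − j13.8 Ω

Z_L = Z_0·(1 + Γ)/(1 − Γ) = 50·(1.08 − j0.118)/(0.917 + j0.118)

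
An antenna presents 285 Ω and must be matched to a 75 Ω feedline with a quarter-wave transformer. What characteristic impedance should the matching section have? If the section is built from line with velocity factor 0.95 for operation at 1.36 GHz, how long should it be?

Z_qwt = √(Z_0·R_L) = √(75 × 285) = √21380
λ = 0.95·c/f = 0.21 m, so l = λ/4 = 0.0524 m

Z_qwt ≈ 146 Ω; length ≈ 5.24 cm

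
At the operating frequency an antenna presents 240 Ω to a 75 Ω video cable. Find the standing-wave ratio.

VSWR ≈ 3.2

For a purely resistive load, VSWR = R_L/Z_0 or Z_0/R_L (whichever > 1) = 240/75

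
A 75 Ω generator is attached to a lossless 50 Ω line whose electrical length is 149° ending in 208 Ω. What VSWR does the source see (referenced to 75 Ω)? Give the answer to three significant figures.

VSWR ≈ 3.73

tan(βl) = -0.601
Z_in = Z_0·(Z_L + jZ_0·tanβl)/(Z_0 + jZ_L·tanβl) = 39.1 + j67.6 Ω
Γ_s = (Z_in − Z_s)/(Z_in + Z_s) = (-35.9 + j67.6)/(114 + j67.6), |Γ_s| = 0.577
VSWR = (1 + |Γ_s|)/(1 − |Γ_s|)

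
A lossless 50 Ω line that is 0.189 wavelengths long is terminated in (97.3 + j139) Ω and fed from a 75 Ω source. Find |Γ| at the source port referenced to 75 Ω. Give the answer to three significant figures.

|Γ| ≈ 0.768

βl = 2π × 0.189 = 68°
tan(βl) = 2.48
Z_in = Z_0·(Z_L + jZ_0·tanβl)/(Z_0 + jZ_L·tanβl) = 12 − j34.8 Ω
Γ_s = (Z_in − Z_s)/(Z_in + Z_s) = (-63 − j34.8)/(87 − j34.8), |Γ_s| = 0.768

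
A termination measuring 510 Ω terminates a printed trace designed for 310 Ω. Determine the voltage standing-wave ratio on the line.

Γ = (510 − 310)/(510 + 310) = 0.244
VSWR = (1 + 0.244)/(1 − 0.244)

VSWR ≈ 1.65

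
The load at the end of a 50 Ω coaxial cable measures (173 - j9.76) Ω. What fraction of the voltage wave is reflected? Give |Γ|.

Γ = (Z_L − Z_0)/(Z_L + Z_0) = (123 − j9.76)/(223 − j9.76)
|Γ| = 123/223

|Γ| ≈ 0.553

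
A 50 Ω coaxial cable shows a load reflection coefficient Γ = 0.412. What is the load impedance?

Z_L ≈ 120 Ω

Z_L = Z_0·(1 + Γ)/(1 − Γ) = 50·(1.41)/(0.588)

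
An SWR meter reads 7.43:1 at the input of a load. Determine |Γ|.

|Γ| ≈ 0.763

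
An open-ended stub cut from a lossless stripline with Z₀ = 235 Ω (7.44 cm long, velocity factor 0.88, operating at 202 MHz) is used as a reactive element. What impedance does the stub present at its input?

Z_in ≈ −j629 Ω

λ = v/f = 0.88·c / 202 MHz = 1.31 m
βl = 2π·l/λ = 2π × 0.0569 = 20.5°
tan(βl) = 0.374
For an open-ended stub, Z_in = −jZ_0·cot(βl) = −jZ_0/tan(βl)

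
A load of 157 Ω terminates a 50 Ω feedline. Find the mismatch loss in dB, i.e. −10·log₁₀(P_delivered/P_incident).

Γ = (157 − 50)/(157 + 50) = 0.517
|Γ|² = 0.267, so P_del/P_inc = 1 − |Γ|² = 0.733
ML = −10·log₁₀(1 − |Γ|²)

mismatch loss ≈ 1.35 dB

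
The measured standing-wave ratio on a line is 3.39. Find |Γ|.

|Γ| ≈ 0.544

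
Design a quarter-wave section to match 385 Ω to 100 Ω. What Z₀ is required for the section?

Z_qwt ≈ 196 Ω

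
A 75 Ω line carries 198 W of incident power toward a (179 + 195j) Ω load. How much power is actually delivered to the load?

P_delivered ≈ 104 W

|Γ| = |(104 + j195)/(254 + j195)| = 0.69
|Γ|² = 0.476
P_refl = |Γ|²·P_inc = 94.3 W, P_del = (1 − |Γ|²)·P_inc = 104 W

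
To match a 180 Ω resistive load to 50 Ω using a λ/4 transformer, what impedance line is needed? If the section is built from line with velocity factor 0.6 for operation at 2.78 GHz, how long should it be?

Z_qwt ≈ 94.9 Ω; length ≈ 1.62 cm

Z_qwt = √(Z_0·R_L) = √(50 × 180) = √9000
λ = 0.6·c/f = 0.0647 m, so l = λ/4 = 0.0162 m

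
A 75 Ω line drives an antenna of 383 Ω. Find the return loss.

Γ = (383 − 75)/(383 + 75) = 0.672
RL = −20·log₁₀|Γ| = −20·log₁₀(0.672)

RL ≈ 3.45 dB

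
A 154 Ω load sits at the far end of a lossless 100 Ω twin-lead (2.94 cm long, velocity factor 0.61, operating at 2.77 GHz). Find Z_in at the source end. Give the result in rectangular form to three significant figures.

λ = v/f = 0.61·c / 2.77 GHz = 0.0661 m
βl = 2π·l/λ = 2π × 0.445 = 160°
tan(βl) = tan(160°) = -0.36
Z_in = Z_0·(Z_L + jZ_0·tanβl)/(Z_0 + jZ_L·tanβl)
     = 100·(154 − j36)/(100 − j55.4)

Z_in ≈ 133 + j37.8 Ω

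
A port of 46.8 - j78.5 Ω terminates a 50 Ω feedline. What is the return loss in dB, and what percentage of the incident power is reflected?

RL ≈ 4.01 dB; 39.7% of incident power reflected

Γ = (-3.2 − j78.5)/(96.8 − j78.5), |Γ| = 0.63
RL = −20·log₁₀(0.63) = 4.01 dB
P_refl/P_inc = |Γ|² = 0.397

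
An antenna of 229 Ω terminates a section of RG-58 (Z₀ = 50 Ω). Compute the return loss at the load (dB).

Γ = (229 − 50)/(229 + 50) = 0.642
RL = −20·log₁₀|Γ| = −20·log₁₀(0.642)

RL ≈ 3.86 dB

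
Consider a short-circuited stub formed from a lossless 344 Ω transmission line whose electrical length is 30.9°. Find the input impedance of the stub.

tan(βl) = 0.598
For a short-circuited stub, Z_in = jZ_0·tan(βl)

Z_in ≈ +j206 Ω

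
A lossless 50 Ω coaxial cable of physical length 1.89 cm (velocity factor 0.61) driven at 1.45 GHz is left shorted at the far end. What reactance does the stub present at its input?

X_in ≈ 68.6 Ω (inductive)

λ = v/f = 0.61·c / 1.45 GHz = 0.126 m
βl = 2π·l/λ = 2π × 0.15 = 53.9°
tan(βl) = 1.37
For a shorted stub, Z_in = jZ_0·tan(βl)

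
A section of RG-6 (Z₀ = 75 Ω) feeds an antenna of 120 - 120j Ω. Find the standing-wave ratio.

Γ = (Z_L − Z_0)/(Z_L + Z_0) = (45 − j120)/(195 − j120)
|Γ| = 128/229 = 0.56
VSWR = (1 + |Γ|)/(1 − |Γ|) = 1.56/0.44

VSWR ≈ 3.54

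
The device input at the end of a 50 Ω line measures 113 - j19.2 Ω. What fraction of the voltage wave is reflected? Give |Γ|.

Γ = (Z_L − Z_0)/(Z_L + Z_0) = (63 − j19.2)/(163 − j19.2)
|Γ| = 65.9/164

|Γ| ≈ 0.401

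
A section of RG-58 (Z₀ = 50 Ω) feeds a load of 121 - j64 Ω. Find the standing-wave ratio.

Γ = (Z_L − Z_0)/(Z_L + Z_0) = (71 − j64)/(171 − j64)
|Γ| = 95.6/183 = 0.524
VSWR = (1 + |Γ|)/(1 − |Γ|) = 1.52/0.476

VSWR ≈ 3.2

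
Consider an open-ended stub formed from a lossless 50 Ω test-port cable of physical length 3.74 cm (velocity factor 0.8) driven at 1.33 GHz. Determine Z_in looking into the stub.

Z_in ≈ −j13.8 Ω

λ = v/f = 0.8·c / 1.33 GHz = 0.18 m
βl = 2π·l/λ = 2π × 0.207 = 74.6°
tan(βl) = 3.63
For an open-ended stub, Z_in = −jZ_0·cot(βl) = −jZ_0/tan(βl)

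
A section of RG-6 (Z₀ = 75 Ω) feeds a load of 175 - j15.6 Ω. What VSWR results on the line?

VSWR ≈ 2.36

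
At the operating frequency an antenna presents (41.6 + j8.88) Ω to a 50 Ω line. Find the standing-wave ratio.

Γ = (Z_L − Z_0)/(Z_L + Z_0) = (-8.4 + j8.88)/(91.6 + j8.88)
|Γ| = 12.2/92 = 0.133
VSWR = (1 + |Γ|)/(1 − |Γ|) = 1.13/0.867

VSWR ≈ 1.31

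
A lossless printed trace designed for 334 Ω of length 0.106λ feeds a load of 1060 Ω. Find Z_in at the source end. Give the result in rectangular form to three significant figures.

βl = 2π × 0.106 = 38.2°
tan(βl) = tan(38.2°) = 0.786
Z_in = Z_0·(Z_L + jZ_0·tanβl)/(Z_0 + jZ_L·tanβl)
     = 334·(1060 + j262)/(334 + j833)

Z_in ≈ 237 − j330 Ω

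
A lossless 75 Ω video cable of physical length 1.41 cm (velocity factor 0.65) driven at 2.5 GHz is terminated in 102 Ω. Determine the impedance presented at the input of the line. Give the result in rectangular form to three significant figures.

λ = v/f = 0.65·c / 2.5 GHz = 0.078 m
βl = 2π·l/λ = 2π × 0.181 = 65.1°
tan(βl) = tan(65.1°) = 2.15
Z_in = Z_0·(Z_L + jZ_0·tanβl)/(Z_0 + jZ_L·tanβl)
     = 75·(102 + j161)/(75 + j220)

Z_in ≈ 60 − j14.3 Ω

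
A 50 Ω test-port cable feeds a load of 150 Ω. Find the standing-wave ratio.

VSWR ≈ 3

Γ = (150 − 50)/(150 + 50) = 0.5
VSWR = (1 + 0.5)/(1 − 0.5)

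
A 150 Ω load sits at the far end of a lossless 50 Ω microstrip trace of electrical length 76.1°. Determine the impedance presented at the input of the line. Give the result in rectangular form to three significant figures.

Z_in ≈ 17.6 − j10.9 Ω

tan(βl) = tan(76.1°) = 4.04
Z_in = Z_0·(Z_L + jZ_0·tanβl)/(Z_0 + jZ_L·tanβl)
     = 50·(150 + j202)/(50 + j606)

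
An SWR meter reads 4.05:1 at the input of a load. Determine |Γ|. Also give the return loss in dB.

|Γ| ≈ 0.604; return loss ≈ 4.38 dB

|Γ| = (S − 1)/(S + 1) = (4.05 − 1)/(4.05 + 1) = 3.05/5.05
RL = −20·log₁₀|Γ| = −20·log₁₀(0.604)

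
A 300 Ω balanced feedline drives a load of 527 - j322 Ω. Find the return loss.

Γ = (227 − j322)/(827 − j322), |Γ| = 0.444
RL = −20·log₁₀|Γ| = −20·log₁₀(0.444)

RL ≈ 7.05 dB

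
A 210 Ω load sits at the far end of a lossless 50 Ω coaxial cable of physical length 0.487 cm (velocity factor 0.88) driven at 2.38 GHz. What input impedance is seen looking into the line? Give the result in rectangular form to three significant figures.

λ = v/f = 0.88·c / 2.38 GHz = 0.111 m
βl = 2π·l/λ = 2π × 0.0439 = 15.8°
tan(βl) = tan(15.8°) = 0.283
Z_in = Z_0·(Z_L + jZ_0·tanβl)/(Z_0 + jZ_L·tanβl)
     = 50·(210 + j14.2)/(50 + j59.4)

Z_in ≈ 94 − j97.6 Ω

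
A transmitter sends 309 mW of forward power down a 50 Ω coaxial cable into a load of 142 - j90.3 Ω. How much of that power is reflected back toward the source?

P_reflected ≈ 114 mW

|Γ| = |(92 − j90.3)/(192 − j90.3)| = 0.608
|Γ|² = 0.369
P_refl = |Γ|²·P_inc = 114 mW, P_del = (1 − |Γ|²)·P_inc = 195 mW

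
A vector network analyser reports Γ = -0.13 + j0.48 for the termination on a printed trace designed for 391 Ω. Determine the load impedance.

Z_L ≈ 195 + j249 Ω

Z_L = Z_0·(1 + Γ)/(1 − Γ) = 391·(0.87 + j0.48)/(1.13 − j0.48)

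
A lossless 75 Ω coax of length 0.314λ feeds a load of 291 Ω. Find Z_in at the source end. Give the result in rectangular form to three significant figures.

Z_in ≈ 22.6 + j29.4 Ω

βl = 2π × 0.314 = 113°
tan(βl) = tan(113°) = -2.35
Z_in = Z_0·(Z_L + jZ_0·tanβl)/(Z_0 + jZ_L·tanβl)
     = 75·(291 − j176)/(75 − j684)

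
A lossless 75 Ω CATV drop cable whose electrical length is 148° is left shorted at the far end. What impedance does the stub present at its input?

Z_in ≈ −j46.9 Ω

tan(βl) = -0.625
For a shorted stub, Z_in = jZ_0·tan(βl)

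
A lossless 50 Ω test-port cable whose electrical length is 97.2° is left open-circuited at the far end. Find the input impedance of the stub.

Z_in ≈ +j6.32 Ω

tan(βl) = -7.92
For an open-circuited stub, Z_in = −jZ_0·cot(βl) = −jZ_0/tan(βl)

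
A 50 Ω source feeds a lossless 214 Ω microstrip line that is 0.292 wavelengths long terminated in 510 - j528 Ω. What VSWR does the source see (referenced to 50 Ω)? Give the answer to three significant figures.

VSWR ≈ 6.14

βl = 2π × 0.292 = 105°
tan(βl) = -3.7
Z_in = Z_0·(Z_L + jZ_0·tanβl)/(Z_0 + jZ_L·tanβl) = 52.1 + j106 Ω
Γ_s = (Z_in − Z_s)/(Z_in + Z_s) = (2.08 + j106)/(102 + j106), |Γ_s| = 0.72
VSWR = (1 + |Γ_s|)/(1 − |Γ_s|)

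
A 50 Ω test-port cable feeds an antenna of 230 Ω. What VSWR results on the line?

VSWR ≈ 4.6

Γ = (230 − 50)/(230 + 50) = 0.643
VSWR = (1 + 0.643)/(1 − 0.643)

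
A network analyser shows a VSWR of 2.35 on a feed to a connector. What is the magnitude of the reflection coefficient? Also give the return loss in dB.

|Γ| ≈ 0.403; return loss ≈ 7.89 dB

|Γ| = (S − 1)/(S + 1) = (2.35 − 1)/(2.35 + 1) = 1.35/3.35
RL = −20·log₁₀|Γ| = −20·log₁₀(0.403)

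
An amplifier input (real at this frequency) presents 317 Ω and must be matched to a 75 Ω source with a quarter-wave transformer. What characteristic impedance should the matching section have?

Z_qwt = √(Z_0·R_L) = √(75 × 317) = √23780

Z_qwt ≈ 154 Ω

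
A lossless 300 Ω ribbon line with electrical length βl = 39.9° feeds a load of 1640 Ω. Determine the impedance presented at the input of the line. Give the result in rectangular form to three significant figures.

tan(βl) = tan(39.9°) = 0.836
Z_in = Z_0·(Z_L + jZ_0·tanβl)/(Z_0 + jZ_L·tanβl)
     = 300·(1640 + j251)/(300 + j1370)

Z_in ≈ 127 − j331 Ω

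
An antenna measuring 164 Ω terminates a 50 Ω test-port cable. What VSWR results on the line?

Γ = (164 − 50)/(164 + 50) = 0.533
VSWR = (1 + 0.533)/(1 − 0.533)

VSWR ≈ 3.28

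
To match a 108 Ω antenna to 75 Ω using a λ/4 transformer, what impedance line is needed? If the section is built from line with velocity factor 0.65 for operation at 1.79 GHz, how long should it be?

Z_qwt = √(Z_0·R_L) = √(75 × 108) = √8100
λ = 0.65·c/f = 0.109 m, so l = λ/4 = 0.0272 m

Z_qwt ≈ 90 Ω; length ≈ 2.72 cm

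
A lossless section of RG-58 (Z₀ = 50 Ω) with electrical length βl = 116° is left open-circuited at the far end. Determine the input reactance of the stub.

tan(βl) = -2.05
For an open-circuited stub, Z_in = −jZ_0·cot(βl) = −jZ_0/tan(βl)

X_in ≈ 24.4 Ω (inductive)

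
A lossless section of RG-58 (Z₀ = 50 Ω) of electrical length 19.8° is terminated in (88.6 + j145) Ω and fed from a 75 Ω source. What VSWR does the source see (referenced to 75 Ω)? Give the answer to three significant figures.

tan(βl) = 0.36
Z_in = Z_0·(Z_L + jZ_0·tanβl)/(Z_0 + jZ_L·tanβl) = 245 − j156 Ω
Γ_s = (Z_in − Z_s)/(Z_in + Z_s) = (170 − j156)/(320 − j156), |Γ_s| = 0.648
VSWR = (1 + |Γ_s|)/(1 − |Γ_s|)

VSWR ≈ 4.68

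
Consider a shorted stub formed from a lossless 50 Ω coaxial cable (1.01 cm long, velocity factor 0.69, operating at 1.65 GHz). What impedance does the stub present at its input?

Z_in ≈ +j27.7 Ω

λ = v/f = 0.69·c / 1.65 GHz = 0.125 m
βl = 2π·l/λ = 2π × 0.0805 = 29°
tan(βl) = 0.554
For a shorted stub, Z_in = jZ_0·tan(βl)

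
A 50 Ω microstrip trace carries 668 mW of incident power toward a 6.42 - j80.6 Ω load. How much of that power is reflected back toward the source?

P_reflected ≈ 579 mW

|Γ| = |(-43.58 − j80.6)/(56.42 − j80.6)| = 0.931
|Γ|² = 0.867
P_refl = |Γ|²·P_inc = 579 mW, P_del = (1 − |Γ|²)·P_inc = 88.6 mW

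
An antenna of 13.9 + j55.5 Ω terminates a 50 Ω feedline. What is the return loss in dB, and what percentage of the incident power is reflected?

Γ = (-36.1 + j55.5)/(63.9 + j55.5), |Γ| = 0.782
RL = −20·log₁₀(0.782) = 2.13 dB
P_refl/P_inc = |Γ|² = 0.612

RL ≈ 2.13 dB; 61.2% of incident power reflected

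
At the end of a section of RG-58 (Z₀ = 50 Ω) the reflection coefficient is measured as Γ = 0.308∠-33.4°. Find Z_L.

Z_L = Z_0·(1 + Γ)/(1 − Γ) = 50·(1.26 − j0.17)/(0.743 + j0.17)

Z_L ≈ 77.9 − j29.2 Ω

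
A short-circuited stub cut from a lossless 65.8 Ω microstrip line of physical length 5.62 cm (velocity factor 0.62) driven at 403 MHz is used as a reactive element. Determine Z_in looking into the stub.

Z_in ≈ +j63.2 Ω

λ = v/f = 0.62·c / 403 MHz = 0.462 m
βl = 2π·l/λ = 2π × 0.122 = 43.8°
tan(βl) = 0.96
For a short-circuited stub, Z_in = jZ_0·tan(βl)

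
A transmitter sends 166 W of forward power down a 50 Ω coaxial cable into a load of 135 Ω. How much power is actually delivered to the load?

P_delivered ≈ 131 W

Γ = (135 − 50)/(135 + 50) = 0.459
|Γ|² = 0.211
P_refl = |Γ|²·P_inc = 35 W, P_del = (1 − |Γ|²)·P_inc = 131 W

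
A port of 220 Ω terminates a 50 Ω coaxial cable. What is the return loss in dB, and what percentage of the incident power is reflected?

RL ≈ 4.02 dB; 39.6% of incident power reflected

Γ = (220 − 50)/(220 + 50) = 0.63
RL = −20·log₁₀(0.63) = 4.02 dB
P_refl/P_inc = |Γ|² = 0.396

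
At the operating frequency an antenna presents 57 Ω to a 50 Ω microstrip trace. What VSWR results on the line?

VSWR ≈ 1.14

Γ = (57 − 50)/(57 + 50) = 0.0654
VSWR = (1 + 0.0654)/(1 − 0.0654)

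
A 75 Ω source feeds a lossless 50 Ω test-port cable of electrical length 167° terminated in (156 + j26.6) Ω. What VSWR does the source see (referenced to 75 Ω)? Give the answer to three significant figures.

VSWR ≈ 2.39

tan(βl) = -0.231
Z_in = Z_0·(Z_L + jZ_0·tanβl)/(Z_0 + jZ_L·tanβl) = 92.3 + j72.6 Ω
Γ_s = (Z_in − Z_s)/(Z_in + Z_s) = (17.3 + j72.6)/(167 + j72.6), |Γ_s| = 0.409
VSWR = (1 + |Γ_s|)/(1 − |Γ_s|)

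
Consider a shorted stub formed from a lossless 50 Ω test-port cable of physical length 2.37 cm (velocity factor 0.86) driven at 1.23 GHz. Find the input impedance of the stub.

Z_in ≈ +j43 Ω

λ = v/f = 0.86·c / 1.23 GHz = 0.21 m
βl = 2π·l/λ = 2π × 0.113 = 40.7°
tan(βl) = 0.859
For a shorted stub, Z_in = jZ_0·tan(βl)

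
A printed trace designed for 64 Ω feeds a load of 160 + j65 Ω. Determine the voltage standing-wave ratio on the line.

VSWR ≈ 2.98

Γ = (Z_L − Z_0)/(Z_L + Z_0) = (96 + j65)/(224 + j65)
|Γ| = 116/233 = 0.497
VSWR = (1 + |Γ|)/(1 − |Γ|) = 1.5/0.503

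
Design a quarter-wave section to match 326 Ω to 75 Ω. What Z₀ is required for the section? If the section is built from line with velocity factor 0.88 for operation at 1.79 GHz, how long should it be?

Z_qwt = √(Z_0·R_L) = √(75 × 326) = √24450
λ = 0.88·c/f = 0.147 m, so l = λ/4 = 0.0369 m

Z_qwt ≈ 156 Ω; length ≈ 3.69 cm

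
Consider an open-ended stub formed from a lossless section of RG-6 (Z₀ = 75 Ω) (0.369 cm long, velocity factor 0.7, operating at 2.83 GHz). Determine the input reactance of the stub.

λ = v/f = 0.7·c / 2.83 GHz = 0.0742 m
βl = 2π·l/λ = 2π × 0.0497 = 17.9°
tan(βl) = 0.323
For an open-ended stub, Z_in = −jZ_0·cot(βl) = −jZ_0/tan(βl)

X_in ≈ -232 Ω (capacitive)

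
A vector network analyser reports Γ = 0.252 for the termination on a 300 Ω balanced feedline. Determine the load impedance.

Z_L ≈ 502 Ω

Z_L = Z_0·(1 + Γ)/(1 − Γ) = 300·(1.25)/(0.748)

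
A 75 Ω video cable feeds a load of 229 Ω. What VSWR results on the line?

VSWR ≈ 3.05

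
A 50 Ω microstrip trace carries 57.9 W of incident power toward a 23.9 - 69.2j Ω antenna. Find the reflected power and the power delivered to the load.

|Γ| = |(-26.1 − j69.2)/(73.9 − j69.2)| = 0.731
|Γ|² = 0.534
P_refl = |Γ|²·P_inc = 30.9 W, P_del = (1 − |Γ|²)·P_inc = 27 W

P_reflected ≈ 30.9 W; P_delivered ≈ 27 W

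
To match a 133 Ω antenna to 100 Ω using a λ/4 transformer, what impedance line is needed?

Z_qwt ≈ 115 Ω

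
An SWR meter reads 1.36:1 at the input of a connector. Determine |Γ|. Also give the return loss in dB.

|Γ| ≈ 0.153; return loss ≈ 16.3 dB

|Γ| = (S − 1)/(S + 1) = (1.36 − 1)/(1.36 + 1) = 0.36/2.36
RL = −20·log₁₀|Γ| = −20·log₁₀(0.153)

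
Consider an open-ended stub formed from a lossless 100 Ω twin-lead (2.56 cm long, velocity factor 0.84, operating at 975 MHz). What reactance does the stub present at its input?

X_in ≈ -139 Ω (capacitive)

λ = v/f = 0.84·c / 975 MHz = 0.258 m
βl = 2π·l/λ = 2π × 0.099 = 35.7°
tan(βl) = 0.717
For an open-ended stub, Z_in = −jZ_0·cot(βl) = −jZ_0/tan(βl)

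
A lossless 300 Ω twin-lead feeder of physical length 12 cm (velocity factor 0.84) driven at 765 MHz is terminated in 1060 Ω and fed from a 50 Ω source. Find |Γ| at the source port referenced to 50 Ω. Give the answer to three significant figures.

|Γ| ≈ 0.825

λ = v/f = 0.84·c / 765 MHz = 0.329 m
βl = 2π·l/λ = 2π × 0.364 = 131°
tan(βl) = -1.14
Z_in = Z_0·(Z_L + jZ_0·tanβl)/(Z_0 + jZ_L·tanβl) = 141 + j227 Ω
Γ_s = (Z_in − Z_s)/(Z_in + Z_s) = (91.1 + j227)/(191 + j227), |Γ_s| = 0.825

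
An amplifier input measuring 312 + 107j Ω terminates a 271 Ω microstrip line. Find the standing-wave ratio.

VSWR ≈ 1.48

Γ = (Z_L − Z_0)/(Z_L + Z_0) = (41 + j107)/(583 + j107)
|Γ| = 115/593 = 0.193
VSWR = (1 + |Γ|)/(1 − |Γ|) = 1.19/0.807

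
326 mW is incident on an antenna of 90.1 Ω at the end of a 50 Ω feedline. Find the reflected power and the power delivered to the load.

Γ = (90.1 − 50)/(90.1 + 50) = 0.286
|Γ|² = 0.0819
P_refl = |Γ|²·P_inc = 26.7 mW, P_del = (1 − |Γ|²)·P_inc = 299 mW

P_reflected ≈ 26.7 mW; P_delivered ≈ 299 mW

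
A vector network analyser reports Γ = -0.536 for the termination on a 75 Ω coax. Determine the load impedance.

Z_L = Z_0·(1 + Γ)/(1 − Γ) = 75·(0.464)/(1.54)

Z_L ≈ 22.7 Ω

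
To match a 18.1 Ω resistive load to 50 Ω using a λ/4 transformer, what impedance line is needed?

Z_qwt ≈ 30.1 Ω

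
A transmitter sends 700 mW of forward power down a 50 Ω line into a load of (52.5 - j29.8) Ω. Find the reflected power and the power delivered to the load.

P_reflected ≈ 54.9 mW; P_delivered ≈ 645 mW

|Γ| = |(2.5 − j29.8)/(102.5 − j29.8)| = 0.28
|Γ|² = 0.0785
P_refl = |Γ|²·P_inc = 54.9 mW, P_del = (1 − |Γ|²)·P_inc = 645 mW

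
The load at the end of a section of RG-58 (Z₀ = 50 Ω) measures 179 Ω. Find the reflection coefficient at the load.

Γ = (Z_L − Z_0)/(Z_L + Z_0) = (179 − 50)/(179 + 50) = 129/229

Γ = 0.563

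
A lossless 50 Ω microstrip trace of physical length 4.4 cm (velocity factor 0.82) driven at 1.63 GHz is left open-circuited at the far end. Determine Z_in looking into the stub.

Z_in ≈ +j13.4 Ω

λ = v/f = 0.82·c / 1.63 GHz = 0.151 m
βl = 2π·l/λ = 2π × 0.292 = 105°
tan(βl) = -3.74
For an open-circuited stub, Z_in = −jZ_0·cot(βl) = −jZ_0/tan(βl)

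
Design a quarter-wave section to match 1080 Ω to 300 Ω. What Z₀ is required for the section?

Z_qwt = √(Z_0·R_L) = √(300 × 1080) = √324000

Z_qwt ≈ 569 Ω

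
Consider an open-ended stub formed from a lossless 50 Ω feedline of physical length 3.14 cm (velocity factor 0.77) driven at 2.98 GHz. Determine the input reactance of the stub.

λ = v/f = 0.77·c / 2.98 GHz = 0.0775 m
βl = 2π·l/λ = 2π × 0.405 = 146°
tan(βl) = -0.679
For an open-ended stub, Z_in = −jZ_0·cot(βl) = −jZ_0/tan(βl)

X_in ≈ 73.6 Ω (inductive)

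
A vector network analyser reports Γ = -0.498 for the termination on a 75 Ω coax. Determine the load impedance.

Z_L = Z_0·(1 + Γ)/(1 − Γ) = 75·(0.502)/(1.5)

Z_L ≈ 25.1 Ω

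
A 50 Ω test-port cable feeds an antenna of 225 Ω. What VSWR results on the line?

VSWR ≈ 4.5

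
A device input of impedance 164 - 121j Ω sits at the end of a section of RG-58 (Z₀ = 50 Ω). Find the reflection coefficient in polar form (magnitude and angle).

Γ ≈ 0.676 ∠ -17.2°

Γ = (Z_L − Z_0)/(Z_L + Z_0) = (114 − j121)/(214 − j121)
|Γ| = 166/246 = 0.676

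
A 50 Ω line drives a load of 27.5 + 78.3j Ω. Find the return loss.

Γ = (-22.5 + j78.3)/(77.5 + j78.3), |Γ| = 0.739
RL = −20·log₁₀|Γ| = −20·log₁₀(0.739)

RL ≈ 2.62 dB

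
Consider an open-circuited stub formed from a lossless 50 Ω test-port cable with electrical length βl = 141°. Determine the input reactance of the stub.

X_in ≈ 61.7 Ω (inductive)

tan(βl) = -0.81
For an open-circuited stub, Z_in = −jZ_0·cot(βl) = −jZ_0/tan(βl)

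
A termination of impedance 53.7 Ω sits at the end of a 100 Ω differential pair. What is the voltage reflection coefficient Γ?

Γ = (Z_L − Z_0)/(Z_L + Z_0) = (53.7 − 100)/(53.7 + 100) = -46.3/153.7

Γ = -0.301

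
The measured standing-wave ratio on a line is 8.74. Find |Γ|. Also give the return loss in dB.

|Γ| = (S − 1)/(S + 1) = (8.74 − 1)/(8.74 + 1) = 7.74/9.74
RL = −20·log₁₀|Γ| = −20·log₁₀(0.795)

|Γ| ≈ 0.795; return loss ≈ 2 dB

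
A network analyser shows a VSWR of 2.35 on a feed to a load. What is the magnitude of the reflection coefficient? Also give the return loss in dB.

|Γ| ≈ 0.403; return loss ≈ 7.89 dB

|Γ| = (S − 1)/(S + 1) = (2.35 − 1)/(2.35 + 1) = 1.35/3.35
RL = −20·log₁₀|Γ| = −20·log₁₀(0.403)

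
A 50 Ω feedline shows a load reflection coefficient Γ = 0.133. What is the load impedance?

Z_L ≈ 65.3 Ω

Z_L = Z_0·(1 + Γ)/(1 − Γ) = 50·(1.13)/(0.867)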